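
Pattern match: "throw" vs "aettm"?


Pattern of "throw": [0, 1, 2, 3, 4]
Pattern of "aettm": [0, 1, 2, 2, 3]
Patterns do not match
Same pattern = No


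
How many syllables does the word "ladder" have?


Word: "ladder"
Syllable breakdown: lad-der
Counting: 2 parts
= 2 syllables


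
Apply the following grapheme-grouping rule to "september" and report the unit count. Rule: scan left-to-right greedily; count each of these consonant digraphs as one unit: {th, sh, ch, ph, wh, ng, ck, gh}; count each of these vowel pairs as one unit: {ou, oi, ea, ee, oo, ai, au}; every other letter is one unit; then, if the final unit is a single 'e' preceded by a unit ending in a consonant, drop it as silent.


Word: "september" (9 letters)
Left-to-right scan:
  [1] 's' (letter)
  [2] 'e' (letter)
  [3] 'p' (letter)
  [4] 't' (letter)
  [5] 'e' (letter)
  [6] 'm' (letter)
  [7] 'b' (letter)
  [8] 'e' (letter)
  [9] 'r' (letter)
Units from scan: 9
Sound units = 9 units


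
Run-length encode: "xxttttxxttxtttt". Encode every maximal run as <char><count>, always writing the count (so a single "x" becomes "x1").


String: "xxttttxxttxtttt"
Scanning for consecutive runs:
  'x' x 2
  't' x 4
  'x' x 2
  't' x 2
  'x' x 1
  't' x 4
RLE = "x2t4x2t2x1t4"


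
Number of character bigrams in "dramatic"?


Word: "dramatic" (length 8)
Number of 2-grams = length - 2 + 1 = 8 - 2 + 1
= 7


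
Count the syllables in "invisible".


Word: "invisible"
Syllable breakdown: in / vis / i / ble
Counting: 4 parts
= 4 syllables


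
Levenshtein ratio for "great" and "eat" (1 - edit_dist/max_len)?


Word 1: "great" (length 5)
Word 2: "eat" (length 3)
One optimal edit sequence:
  1. delete 'g'  (+1)
  2. delete 'r'  (+1)
  3. keep 'e'
  4. keep 'a'
  5. keep 't'
Edit distance = 2
Max length = max(5, 3) = 5
Similarity = 1 - 2/5
= 0.6000


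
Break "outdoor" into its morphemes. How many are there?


Word: "outdoor"
Morphemes: out- / door
Each morpheme carries meaning
= 2 morphemes


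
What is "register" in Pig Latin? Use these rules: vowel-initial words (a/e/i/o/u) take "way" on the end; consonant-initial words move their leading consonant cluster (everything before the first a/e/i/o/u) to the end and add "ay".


Word: "register"
Starts with consonant(s) → move to end, add 'ay'
Consonant cluster: "r"
Pig Latin = "egisterray"


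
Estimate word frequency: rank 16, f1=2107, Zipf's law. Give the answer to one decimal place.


Zipf's law: f(r) = f(1) / r
f(1) = 2107
f(16) = 2107 / 16
= 131.7 occurrences


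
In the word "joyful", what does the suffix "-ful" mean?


Suffix: -ful
Example: joyful (joy + -ful)
Meaning = full of


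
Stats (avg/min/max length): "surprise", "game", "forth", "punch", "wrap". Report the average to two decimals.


Lengths: "surprise"=8, "game"=4, "forth"=5, "punch"=5, "wrap"=4
Sum = 26, Count = 5
Average = 26/5 = 5.20
= avg=5.20, min=4, max=8


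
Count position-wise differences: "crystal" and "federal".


Comparing character by character (same length = 7):
  Pos 0: 'c' vs 'f' !=
  Pos 1: 'r' vs 'e' !=
  Pos 2: 'y' vs 'd' !=
  Pos 3: 's' vs 'e' !=
  Pos 4: 't' vs 'r' !=
  Pos 5: 'a' vs 'a' =
  Pos 6: 'l' vs 'l' =
Hamming distance = 5


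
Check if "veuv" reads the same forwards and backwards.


Word: "veuv"
Reversed: "vuev"
Forward == Backward? veuv != vuev
Palindrome = No


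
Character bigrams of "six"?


Word: "six" (length 3)
Number of bigrams = 3 - 2 + 1 = 2
  Position 0: "si"
  Position 1: "ix"
Bigrams = "si", "ix"


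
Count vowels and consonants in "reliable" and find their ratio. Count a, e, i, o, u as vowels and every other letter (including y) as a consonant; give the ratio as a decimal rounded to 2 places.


Word: "reliable"
Vowels (a,e,i,o,u): 4
Consonants: 4
Ratio = 4/4
= 1.00


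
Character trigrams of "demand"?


Word: "demand" (length 6)
Number of trigrams = 6 - 3 + 1 = 4
  Position 0: "dem"
  Position 1: "ema"
  Position 2: "man"
  Position 3: "and"
Trigrams = "dem", "ema", "man", "and"


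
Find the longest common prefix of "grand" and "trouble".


Word 1: "grand"
Word 2: "trouble"
Comparing from start:
  Pos 0: 'g' != 't' (stop)
LCP = "" (length 0)


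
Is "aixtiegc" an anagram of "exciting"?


Word 1: "exciting" → sorted: cegiintx
Word 2: "aixtiegc" → sorted: acegiitx
Same letters? cegiintx != acegiitx
Anagram = No


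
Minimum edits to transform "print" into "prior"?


Word 1: "print" (length 5)
Word 2: "prior" (length 5)
One optimal edit sequence (insert/delete/substitute each cost 1):
  1. keep 'p'
  2. keep 'r'
  3. keep 'i'
  4. substitute 'n' -> 'o'  (+1)
  5. substitute 't' -> 'r'  (+1)
Total edit operations: 2
Edit distance = 2


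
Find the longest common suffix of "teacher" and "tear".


Word 1: "teacher"
Word 2: "tear"
Comparing from end:
  Pos -1: 'r' == 'r'
  Pos -2: 'e' != 'a' (stop)
LCS = "r" (length 1)


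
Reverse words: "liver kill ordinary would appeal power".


Original: "liver kill ordinary would appeal power"
Words (1..n): liver | kill | ordinary | would | appeal | power
Reversed (n..1): power | appeal | would | ordinary | kill | liver
Result = "power appeal would ordinary kill liver"


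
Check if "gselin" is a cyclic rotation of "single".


Word: "single", Candidate: "gselin"
Method: check if candidate is substring of word+word
"singlesingle" contains "gselin"? No
Is rotation = No


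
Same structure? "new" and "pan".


Pattern of "new": [0, 1, 2]
Pattern of "pan": [0, 1, 2]
Patterns match
Same pattern = Yes


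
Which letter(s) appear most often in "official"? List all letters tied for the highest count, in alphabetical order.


Word: "official"
Letter counts:
  'a': 1
  'c': 1
  'f': 2
  'i': 2
  'l': 1
  'o': 1
Maximum count = 2
Most frequent = 'f', 'i' (2 times each)


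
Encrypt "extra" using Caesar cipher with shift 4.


Word: "extra"
Shift: 4
Each letter → (letter + shift) mod 26:
  'e' (4) + 4 = 8 → 'i'
  'x' (23) + 4 = 1 → 'b'
  't' (19) + 4 = 23 → 'x'
  'r' (17) + 4 = 21 → 'v'
  'a' (0) + 4 = 4 → 'e'
Result = "ibxve"


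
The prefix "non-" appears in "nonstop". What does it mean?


Prefix: non-
Example: nonstop = non- + stop
Meaning = not


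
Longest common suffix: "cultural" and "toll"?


Word 1: "cultural"
Word 2: "toll"
Comparing from end:
  Pos -1: 'l' == 'l'
  Pos -2: 'a' != 'l' (stop)
LCS = "l" (length 1)


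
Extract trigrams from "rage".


Word: "rage" (length 4)
Number of trigrams = 4 - 3 + 1 = 2
  Position 0: "rag"
  Position 1: "age"
Trigrams = "rag", "age"


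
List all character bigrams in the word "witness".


Word: "witness" (length 7)
Number of bigrams = 7 - 2 + 1 = 6
  Position 0: "wi"
  Position 1: "it"
  Position 2: "tn"
  Position 3: "ne"
  Position 4: "es"
  Position 5: "ss"
Bigrams = "wi", "it", "tn", "ne", "es", "ss"


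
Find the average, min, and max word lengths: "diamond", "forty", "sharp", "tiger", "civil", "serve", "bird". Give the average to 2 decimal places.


Lengths: "diamond"=7, "forty"=5, "sharp"=5, "tiger"=5, "civil"=5, "serve"=5, "bird"=4
Sum = 36, Count = 7
Average = 36/7 = 5.14
= avg=5.14, min=4, max=7


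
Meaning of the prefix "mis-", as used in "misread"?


Prefix: mis-
As in: misread -> mis- + read
Meaning = wrongly


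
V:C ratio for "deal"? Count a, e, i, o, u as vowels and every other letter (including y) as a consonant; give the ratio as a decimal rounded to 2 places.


Word: "deal"
Vowels (a,e,i,o,u): 2
Consonants: 2
Ratio = 2/2
= 1.00


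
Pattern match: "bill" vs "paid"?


Pattern of "bill": [0, 1, 2, 2]
Pattern of "paid": [0, 1, 2, 3]
Patterns do not match
Same pattern = No


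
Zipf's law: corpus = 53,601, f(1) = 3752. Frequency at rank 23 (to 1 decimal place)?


Zipf's law: f(r) = f(1) / r
f(1) = 3752
f(23) = 3752 / 23
= 163.1 occurrences


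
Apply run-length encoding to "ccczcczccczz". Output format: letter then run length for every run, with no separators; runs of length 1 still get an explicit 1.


String: "ccczcczccczz"
Scanning for consecutive runs:
  'c' x 3
  'z' x 1
  'c' x 2
  'z' x 1
  'c' x 3
  'z' x 2
RLE = "c3z1c2z1c3z2"


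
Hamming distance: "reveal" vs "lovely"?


Comparing character by character (same length = 6):
  Pos 0: 'r' vs 'l' !=
  Pos 1: 'e' vs 'o' !=
  Pos 2: 'v' vs 'v' =
  Pos 3: 'e' vs 'e' =
  Pos 4: 'a' vs 'l' !=
  Pos 5: 'l' vs 'y' !=
Hamming distance = 4


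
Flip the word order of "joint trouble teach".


Original: "joint trouble teach"
Words (1..n): joint | trouble | teach
Reversed (n..1): teach | trouble | joint
Result = "teach trouble joint"


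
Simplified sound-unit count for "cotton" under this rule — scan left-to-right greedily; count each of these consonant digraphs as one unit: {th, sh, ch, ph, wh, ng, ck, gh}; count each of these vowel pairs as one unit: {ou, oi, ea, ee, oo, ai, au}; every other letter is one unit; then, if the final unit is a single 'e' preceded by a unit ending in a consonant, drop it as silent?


Word: "cotton" (6 letters)
Left-to-right scan:
  (1) 'c' (letter)
  (2) 'o' (letter)
  (3) 't' (letter)
  (4) 't' (letter)
  (5) 'o' (letter)
  (6) 'n' (letter)
Units from scan: 6
Sound units = 6 units


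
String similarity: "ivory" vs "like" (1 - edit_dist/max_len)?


Word 1: "ivory" (length 5)
Word 2: "like" (length 4)
One optimal edit sequence:
  1. delete 'i'  (+1)
  2. substitute 'v' -> 'l'  (+1)
  3. substitute 'o' -> 'i'  (+1)
  4. substitute 'r' -> 'k'  (+1)
  5. substitute 'y' -> 'e'  (+1)
Edit distance = 5
Max length = max(5, 4) = 5
Similarity = 1 - 5/5
= 0.0000


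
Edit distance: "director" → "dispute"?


Word 1: "director" (length 8)
Word 2: "dispute" (length 7)
One optimal edit sequence (insert/delete/substitute each cost 1):
  1. keep 'd'
  2. keep 'i'
  3. substitute 'r' -> 's'  (+1)
  4. substitute 'e' -> 'p'  (+1)
  5. substitute 'c' -> 'u'  (+1)
  6. keep 't'
  7. delete 'o'  (+1)
  8. substitute 'r' -> 'e'  (+1)
Total edit operations: 5
Edit distance = 5


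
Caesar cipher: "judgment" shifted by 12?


Word: "judgment"
Shift: 12
Each letter → (letter + shift) mod 26:
  'j' (9) + 12 = 21 → 'v'
  'u' (20) + 12 = 6 → 'g'
  'd' (3) + 12 = 15 → 'p'
  'g' (6) + 12 = 18 → 's'
  'm' (12) + 12 = 24 → 'y'
  'e' (4) + 12 = 16 → 'q'
  'n' (13) + 12 = 25 → 'z'
  't' (19) + 12 = 5 → 'f'
Result = "vgpsyqzf"


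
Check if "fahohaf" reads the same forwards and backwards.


Word: "fahohaf"
Reversed: "fahohaf"
Forward == Backward? fahohaf == fahohaf
Palindrome = Yes


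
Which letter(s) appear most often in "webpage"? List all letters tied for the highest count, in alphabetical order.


Word: "webpage"
Letter counts:
  'a': 1
  'b': 1
  'e': 2
  'g': 1
  'p': 1
  'w': 1
Maximum count = 2
Most frequent = 'e' (2 times each)


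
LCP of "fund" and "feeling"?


Word 1: "fund"
Word 2: "feeling"
Comparing from start:
  Pos 0: 'f' == 'f'
  Pos 1: 'u' != 'e' (stop)
LCP = "f" (length 1)


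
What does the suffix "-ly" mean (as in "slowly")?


Suffix: -ly
Example: slowly (slow + -ly)
Meaning = in a manner


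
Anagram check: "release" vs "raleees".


Word 1: "release" → sorted: aeeelrs
Word 2: "raleees" → sorted: aeeelrs
Same letters? aeeelrs == aeeelrs
Anagram = Yes


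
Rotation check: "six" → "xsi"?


Word: "six", Candidate: "xsi"
Method: check if candidate is substring of word+word
"sixsix" contains "xsi"? Yes
Is rotation = Yes


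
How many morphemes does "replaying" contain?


Word: "replaying"
Morphemes: re- / play / -ing
Each morpheme carries meaning
= 3 morphemes


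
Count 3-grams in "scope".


Word: "scope" (length 5)
Number of 3-grams = length - 3 + 1 = 5 - 3 + 1
= 3


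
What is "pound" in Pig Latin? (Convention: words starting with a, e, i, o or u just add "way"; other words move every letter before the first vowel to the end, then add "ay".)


Word: "pound"
Starts with consonant(s) → move to end, add 'ay'
Consonant cluster: "p"
Pig Latin = "oundpay"


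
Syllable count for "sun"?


Word: "sun"
Syllable breakdown: sun
Counting: 1 part
= 1 syllable


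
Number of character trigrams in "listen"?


Word: "listen" (length 6)
Number of 3-grams = length - 3 + 1 = 6 - 3 + 1
= 4


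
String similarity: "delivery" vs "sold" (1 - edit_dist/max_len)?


Word 1: "delivery" (length 8)
Word 2: "sold" (length 4)
One optimal edit sequence:
  1. substitute 'd' -> 's'  (+1)
  2. substitute 'e' -> 'o'  (+1)
  3. keep 'l'
  4. delete 'i'  (+1)
  5. delete 'v'  (+1)
  6. delete 'e'  (+1)
  7. delete 'r'  (+1)
  8. substitute 'y' -> 'd'  (+1)
Edit distance = 7
Max length = max(8, 4) = 8
Similarity = 1 - 7/8
= 0.1250


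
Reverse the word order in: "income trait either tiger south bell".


Original: "income trait either tiger south bell"
Words (1..n): income | trait | either | tiger | south | bell
Reversed (n..1): bell | south | tiger | either | trait | income
Result = "bell south tiger either trait income"


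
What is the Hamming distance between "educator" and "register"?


Comparing character by character (same length = 8):
  Pos 0: 'e' vs 'r' !=
  Pos 1: 'd' vs 'e' !=
  Pos 2: 'u' vs 'g' !=
  Pos 3: 'c' vs 'i' !=
  Pos 4: 'a' vs 's' !=
  Pos 5: 't' vs 't' =
  Pos 6: 'o' vs 'e' !=
  Pos 7: 'r' vs 'r' =
Hamming distance = 6


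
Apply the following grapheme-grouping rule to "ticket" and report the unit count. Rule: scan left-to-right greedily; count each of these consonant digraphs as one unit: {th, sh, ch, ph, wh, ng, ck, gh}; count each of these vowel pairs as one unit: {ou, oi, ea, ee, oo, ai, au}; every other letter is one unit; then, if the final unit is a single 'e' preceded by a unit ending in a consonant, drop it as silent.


Word: "ticket" (6 letters)
Left-to-right scan:
  1. 't' (letter)
  2. 'i' (letter)
  3. 'ck' (digraph)
  4. 'e' (letter)
  5. 't' (letter)
Units from scan: 5
Sound units = 5 units


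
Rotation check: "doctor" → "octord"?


Word: "doctor", Candidate: "octord"
Method: check if candidate is substring of word+word
"doctordoctor" contains "octord"? Yes
Is rotation = Yes


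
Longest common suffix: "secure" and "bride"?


Word 1: "secure"
Word 2: "bride"
Comparing from end:
  Pos -1: 'e' == 'e'
  Pos -2: 'r' != 'd' (stop)
LCS = "e" (length 1)


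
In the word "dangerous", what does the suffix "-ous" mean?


Suffix: -ous
Example: dangerous = danger + -ous
Meaning = having quality of


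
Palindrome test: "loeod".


Word: "loeod"
Reversed: "doeol"
Forward == Backward? loeod != doeol
Palindrome = No


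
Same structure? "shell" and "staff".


Pattern of "shell": [0, 1, 2, 3, 3]
Pattern of "staff": [0, 1, 2, 3, 3]
Patterns match
Same pattern = Yes


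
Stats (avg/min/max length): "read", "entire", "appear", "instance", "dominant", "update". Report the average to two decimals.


Lengths: "read"=4, "entire"=6, "appear"=6, "instance"=8, "dominant"=8, "update"=6
Sum = 38, Count = 6
Average = 38/6 = 6.33
= avg=6.33, min=4, max=8


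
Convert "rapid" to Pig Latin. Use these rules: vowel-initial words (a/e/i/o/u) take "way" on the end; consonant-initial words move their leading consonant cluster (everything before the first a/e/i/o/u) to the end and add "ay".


Word: "rapid"
Starts with consonant(s) → move to end, add 'ay'
Consonant cluster: "r"
Pig Latin = "apidray"


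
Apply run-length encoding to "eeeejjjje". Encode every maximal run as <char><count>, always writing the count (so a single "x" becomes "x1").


String: "eeeejjjje"
Scanning for consecutive runs:
  'e' x 4
  'j' x 4
  'e' x 1
RLE = "e4j4e1"


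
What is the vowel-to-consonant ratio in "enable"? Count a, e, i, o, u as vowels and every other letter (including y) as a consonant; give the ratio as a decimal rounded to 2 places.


Word: "enable"
Vowels (a,e,i,o,u): 3
Consonants: 3
Ratio = 3/3
= 1.00


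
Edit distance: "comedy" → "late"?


Word 1: "comedy" (length 6)
Word 2: "late" (length 4)
One optimal edit sequence (insert/delete/substitute each cost 1):
  1. substitute 'c' -> 'l'  (+1)
  2. substitute 'o' -> 'a'  (+1)
  3. substitute 'm' -> 't'  (+1)
  4. keep 'e'
  5. delete 'd'  (+1)
  6. delete 'y'  (+1)
Total edit operations: 5
Edit distance = 5


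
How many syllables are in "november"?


Word: "november"
Syllable breakdown: no · vem · ber
Counting: 3 parts
= 3 syllables


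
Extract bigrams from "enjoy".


Word: "enjoy" (length 5)
Number of bigrams = 5 - 2 + 1 = 4
  Position 0: "en"
  Position 1: "nj"
  Position 2: "jo"
  Position 3: "oy"
Bigrams = "en", "nj", "jo", "oy"


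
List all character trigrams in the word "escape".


Word: "escape" (length 6)
Number of trigrams = 6 - 3 + 1 = 4
  Position 0: "esc"
  Position 1: "sca"
  Position 2: "cap"
  Position 3: "ape"
Trigrams = "esc", "sca", "cap", "ape"


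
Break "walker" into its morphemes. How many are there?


Word: "walker"
Morphemes: walk / -er
Each morpheme carries meaning
= 2 morphemes


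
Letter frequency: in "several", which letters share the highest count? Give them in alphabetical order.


Word: "several"
Letter counts:
  'a': 1
  'e': 2
  'l': 1
  'r': 1
  's': 1
  'v': 1
Maximum count = 2
Most frequent = 'e' (2 times each)


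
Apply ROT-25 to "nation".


Word: "nation"
Shift: 25
Each letter → (letter + shift) mod 26:
  'n' (13) + 25 = 12 → 'm'
  'a' (0) + 25 = 25 → 'z'
  't' (19) + 25 = 18 → 's'
  'i' (8) + 25 = 7 → 'h'
  'o' (14) + 25 = 13 → 'n'
  'n' (13) + 25 = 12 → 'm'
Result = "mzshnm"


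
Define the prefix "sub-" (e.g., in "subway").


Prefix: sub-
Example: subway = sub- + way
Meaning = under / below


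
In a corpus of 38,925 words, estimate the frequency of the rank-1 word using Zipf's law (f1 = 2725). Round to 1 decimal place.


Zipf's law: f(r) = f(1) / r
f(1) = 2725
f(1) = 2725 / 1
= 2725.0 occurrences


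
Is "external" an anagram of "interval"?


Word 1: "interval" → sorted: aeilnrtv
Word 2: "external" → sorted: aeelnrtx
Same letters? aeilnrtv != aeelnrtx
Anagram = No


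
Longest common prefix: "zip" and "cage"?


Word 1: "zip"
Word 2: "cage"
Comparing from start:
  Pos 0: 'z' != 'c' (stop)
LCP = "" (length 0)


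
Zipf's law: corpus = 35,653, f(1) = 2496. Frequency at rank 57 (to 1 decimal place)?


Zipf's law: f(r) = f(1) / r
f(1) = 2496
f(57) = 2496 / 57
= 43.8 occurrences


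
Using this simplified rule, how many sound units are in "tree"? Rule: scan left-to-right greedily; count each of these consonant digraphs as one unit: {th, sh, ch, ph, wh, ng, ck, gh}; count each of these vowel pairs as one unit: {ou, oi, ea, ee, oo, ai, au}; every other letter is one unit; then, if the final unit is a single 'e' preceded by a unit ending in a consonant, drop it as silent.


Word: "tree" (4 letters)
Left-to-right scan:
  1. 't' (letter)
  2. 'r' (letter)
  3. 'ee' (vowel-pair)
Units from scan: 3
Sound units = 3 units


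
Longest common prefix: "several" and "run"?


Word 1: "several"
Word 2: "run"
Comparing from start:
  Pos 0: 's' != 'r' (stop)
LCP = "" (length 0)


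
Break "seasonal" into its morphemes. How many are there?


Word: "seasonal"
Morphemes: season | -al
Each morpheme carries meaning
= 2 morphemes


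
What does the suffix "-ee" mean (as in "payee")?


Suffix: -ee
As in: payee -> pay + -ee
Meaning = one who receives


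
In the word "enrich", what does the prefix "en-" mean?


Prefix: en-
As in: enrich -> en- + rich
Meaning = cause to / put into


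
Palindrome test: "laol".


Word: "laol"
Reversed: "loal"
Forward == Backward? laol != loal
Palindrome = No


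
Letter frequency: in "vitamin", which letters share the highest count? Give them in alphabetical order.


Word: "vitamin"
Letter counts:
  'a': 1
  'i': 2
  'm': 1
  'n': 1
  't': 1
  'v': 1
Maximum count = 2
Most frequent = 'i' (2 times each)


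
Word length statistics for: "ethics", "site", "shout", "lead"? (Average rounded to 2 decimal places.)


Lengths: "ethics"=6, "site"=4, "shout"=5, "lead"=4
Sum = 19, Count = 4
Average = 19/4 = 4.75
= avg=4.75, min=4, max=6


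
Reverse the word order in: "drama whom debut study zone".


Original: "drama whom debut study zone"
Words (1..n): drama | whom | debut | study | zone
Reversed (n..1): zone | study | debut | whom | drama
Result = "zone study debut whom drama"


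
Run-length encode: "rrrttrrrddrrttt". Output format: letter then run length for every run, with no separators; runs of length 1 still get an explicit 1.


String: "rrrttrrrddrrttt"
Scanning for consecutive runs:
  'r' x 3
  't' x 2
  'r' x 3
  'd' x 2
  'r' x 2
  't' x 3
RLE = "r3t2r3d2r2t3"


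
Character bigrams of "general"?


Word: "general" (length 7)
Number of bigrams = 7 - 2 + 1 = 6
  Position 0: "ge"
  Position 1: "en"
  Position 2: "ne"
  Position 3: "er"
  Position 4: "ra"
  Position 5: "al"
Bigrams = "ge", "en", "ne", "er", "ra", "al"


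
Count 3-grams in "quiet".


Word: "quiet" (length 5)
Number of 3-grams = length - 3 + 1 = 5 - 3 + 1
= 3


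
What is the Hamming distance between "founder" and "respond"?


Comparing character by character (same length = 7):
  Pos 0: 'f' vs 'r' !=
  Pos 1: 'o' vs 'e' !=
  Pos 2: 'u' vs 's' !=
  Pos 3: 'n' vs 'p' !=
  Pos 4: 'd' vs 'o' !=
  Pos 5: 'e' vs 'n' !=
  Pos 6: 'r' vs 'd' !=
Hamming distance = 7


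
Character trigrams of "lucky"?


Word: "lucky" (length 5)
Number of trigrams = 5 - 3 + 1 = 3
  Position 0: "luc"
  Position 1: "uck"
  Position 2: "cky"
Trigrams = "luc", "uck", "cky"


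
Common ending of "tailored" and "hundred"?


Word 1: "tailored"
Word 2: "hundred"
Comparing from end:
  Pos -1: 'd' == 'd'
  Pos -2: 'e' == 'e'
  Pos -3: 'r' == 'r'
  Pos -4: 'o' != 'd' (stop)
LCS = "red" (length 3)


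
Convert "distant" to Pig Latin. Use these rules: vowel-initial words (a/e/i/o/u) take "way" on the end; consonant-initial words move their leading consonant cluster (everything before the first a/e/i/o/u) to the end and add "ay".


Word: "distant"
Starts with consonant(s) → move to end, add 'ay'
Consonant cluster: "d"
Pig Latin = "istantday"


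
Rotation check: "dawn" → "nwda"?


Word: "dawn", Candidate: "nwda"
Method: check if candidate is substring of word+word
"dawndawn" contains "nwda"? No
Is rotation = No


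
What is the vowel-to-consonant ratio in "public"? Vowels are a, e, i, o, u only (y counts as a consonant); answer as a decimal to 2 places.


Word: "public"
Vowels (a,e,i,o,u): 2
Consonants: 4
Ratio = 2/4
= 0.50


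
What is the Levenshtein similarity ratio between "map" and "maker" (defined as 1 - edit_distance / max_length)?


Word 1: "map" (length 3)
Word 2: "maker" (length 5)
One optimal edit sequence:
  1. keep 'm'
  2. keep 'a'
  3. insert 'k'  (+1)
  4. insert 'e'  (+1)
  5. substitute 'p' -> 'r'  (+1)
Edit distance = 3
Max length = max(3, 5) = 5
Similarity = 1 - 3/5
= 0.4000


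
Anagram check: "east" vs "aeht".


Word 1: "east" → sorted: aest
Word 2: "aeht" → sorted: aeht
Same letters? aest != aeht
Anagram = No


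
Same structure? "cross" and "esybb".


Pattern of "cross": [0, 1, 2, 3, 3]
Pattern of "esybb": [0, 1, 2, 3, 3]
Patterns match
Same pattern = Yes


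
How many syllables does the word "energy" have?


Word: "energy"
Syllable breakdown: en | er | gy
Counting: 3 parts
= 3 syllables


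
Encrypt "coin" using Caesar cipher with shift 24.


Word: "coin"
Shift: 24
Each letter → (letter + shift) mod 26:
  'c' (2) + 24 = 0 → 'a'
  'o' (14) + 24 = 12 → 'm'
  'i' (8) + 24 = 6 → 'g'
  'n' (13) + 24 = 11 → 'l'
Result = "amgl"


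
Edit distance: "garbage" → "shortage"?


Word 1: "garbage" (length 7)
Word 2: "shortage" (length 8)
One optimal edit sequence (insert/delete/substitute each cost 1):
  1. insert 's'  (+1)
  2. substitute 'g' -> 'h'  (+1)
  3. substitute 'a' -> 'o'  (+1)
  4. keep 'r'
  5. substitute 'b' -> 't'  (+1)
  6. keep 'a'
  7. keep 'g'
  8. keep 'e'
Total edit operations: 4
Edit distance = 4


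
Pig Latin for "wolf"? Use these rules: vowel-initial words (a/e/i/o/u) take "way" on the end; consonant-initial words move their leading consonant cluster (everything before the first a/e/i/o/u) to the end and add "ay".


Word: "wolf"
Starts with consonant(s) → move to end, add 'ay'
Consonant cluster: "w"
Pig Latin = "olfway"


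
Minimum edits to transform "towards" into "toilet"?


Word 1: "towards" (length 7)
Word 2: "toilet" (length 6)
One optimal edit sequence (insert/delete/substitute each cost 1):
  1. keep 't'
  2. keep 'o'
  3. delete 'w'  (+1)
  4. substitute 'a' -> 'i'  (+1)
  5. substitute 'r' -> 'l'  (+1)
  6. substitute 'd' -> 'e'  (+1)
  7. substitute 's' -> 't'  (+1)
Total edit operations: 5
Edit distance = 5


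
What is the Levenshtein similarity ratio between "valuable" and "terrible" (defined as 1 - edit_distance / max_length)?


Word 1: "valuable" (length 8)
Word 2: "terrible" (length 8)
One optimal edit sequence:
  1. substitute 'v' -> 't'  (+1)
  2. substitute 'a' -> 'e'  (+1)
  3. substitute 'l' -> 'r'  (+1)
  4. substitute 'u' -> 'r'  (+1)
  5. substitute 'a' -> 'i'  (+1)
  6. keep 'b'
  7. keep 'l'
  8. keep 'e'
Edit distance = 5
Max length = max(8, 8) = 8
Similarity = 1 - 5/8
= 0.3750


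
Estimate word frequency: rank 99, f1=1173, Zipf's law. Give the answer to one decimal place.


Zipf's law: f(r) = f(1) / r
f(1) = 1173
f(99) = 1173 / 99
= 11.8 occurrences


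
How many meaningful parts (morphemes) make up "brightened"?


Word: "brightened"
Morphemes: bright / -en / -ed
Each morpheme carries meaning
= 3 morphemes


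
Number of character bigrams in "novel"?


Word: "novel" (length 5)
Number of 2-grams = length - 2 + 1 = 5 - 2 + 1
= 4


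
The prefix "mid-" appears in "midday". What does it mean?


Prefix: mid-
Example: midday (mid- + day)
Meaning = middle


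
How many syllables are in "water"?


Word: "water"
Syllable breakdown: wa · ter
Counting: 2 parts
= 2 syllables


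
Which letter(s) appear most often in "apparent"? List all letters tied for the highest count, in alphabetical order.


Word: "apparent"
Letter counts:
  'a': 2
  'e': 1
  'n': 1
  'p': 2
  'r': 1
  't': 1
Maximum count = 2
Most frequent = 'a', 'p' (2 times each)


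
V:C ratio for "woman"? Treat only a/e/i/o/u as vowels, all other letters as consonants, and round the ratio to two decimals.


Word: "woman"
Vowels (a,e,i,o,u): 2
Consonants: 3
Ratio = 2/3
= 0.67


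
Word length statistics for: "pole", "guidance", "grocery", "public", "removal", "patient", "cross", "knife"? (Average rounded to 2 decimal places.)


Lengths: "pole"=4, "guidance"=8, "grocery"=7, "public"=6, "removal"=7, "patient"=7, "cross"=5, "knife"=5
Sum = 49, Count = 8
Average = 49/8 = 6.13
= avg=6.13, min=4, max=8


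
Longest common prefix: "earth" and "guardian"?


Word 1: "earth"
Word 2: "guardian"
Comparing from start:
  Pos 0: 'e' != 'g' (stop)
LCP = "" (length 0)


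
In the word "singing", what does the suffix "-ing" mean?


Suffix: -ing
As in: singing -> sing + -ing
Meaning = present participle


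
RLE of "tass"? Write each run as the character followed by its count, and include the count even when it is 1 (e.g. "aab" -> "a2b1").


String: "tass"
Scanning for consecutive runs:
  't' x 1
  'a' x 1
  's' x 2
RLE = "t1a1s2"


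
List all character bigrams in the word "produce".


Word: "produce" (length 7)
Number of bigrams = 7 - 2 + 1 = 6
  Position 0: "pr"
  Position 1: "ro"
  Position 2: "od"
  Position 3: "du"
  Position 4: "uc"
  Position 5: "ce"
Bigrams = "pr", "ro", "od", "du", "uc", "ce"


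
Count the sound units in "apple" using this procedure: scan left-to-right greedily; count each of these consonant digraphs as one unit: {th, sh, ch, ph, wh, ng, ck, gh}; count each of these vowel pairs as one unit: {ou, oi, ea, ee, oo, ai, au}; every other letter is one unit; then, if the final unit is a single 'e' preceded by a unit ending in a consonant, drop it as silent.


Word: "apple" (5 letters)
Left-to-right scan:
  [1] 'a' (letter)
  [2] 'p' (letter)
  [3] 'p' (letter)
  [4] 'l' (letter)
  [5] 'e' (letter)
Units from scan: 5
Final unit is 'e' after a consonant -> drop as silent (-1)
Sound units = 4 units


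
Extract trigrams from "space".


Word: "space" (length 5)
Number of trigrams = 5 - 3 + 1 = 3
  Position 0: "spa"
  Position 1: "pac"
  Position 2: "ace"
Trigrams = "spa", "pac", "ace"


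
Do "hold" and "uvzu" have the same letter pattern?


Pattern of "hold": [0, 1, 2, 3]
Pattern of "uvzu": [0, 1, 2, 0]
Patterns do not match
Same pattern = No


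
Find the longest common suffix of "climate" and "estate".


Word 1: "climate"
Word 2: "estate"
Comparing from end:
  Pos -1: 'e' == 'e'
  Pos -2: 't' == 't'
  Pos -3: 'a' == 'a'
  Pos -4: 'm' != 't' (stop)
LCS = "ate" (length 3)


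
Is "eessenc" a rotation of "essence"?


Word: "essence", Candidate: "eessenc"
Method: check if candidate is substring of word+word
"essenceessence" contains "eessenc"? Yes
Is rotation = Yes


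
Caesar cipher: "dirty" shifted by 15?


Word: "dirty"
Shift: 15
Each letter → (letter + shift) mod 26:
  'd' (3) + 15 = 18 → 's'
  'i' (8) + 15 = 23 → 'x'
  'r' (17) + 15 = 6 → 'g'
  't' (19) + 15 = 8 → 'i'
  'y' (24) + 15 = 13 → 'n'
Result = "sxgin"


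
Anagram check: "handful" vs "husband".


Word 1: "handful" → sorted: adfhlnu
Word 2: "husband" → sorted: abdhnsu
Same letters? adfhlnu != abdhnsu
Anagram = No


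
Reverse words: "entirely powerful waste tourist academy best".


Original: "entirely powerful waste tourist academy best"
Words (1..n): entirely | powerful | waste | tourist | academy | best
Reversed (n..1): best | academy | tourist | waste | powerful | entirely
Result = "best academy tourist waste powerful entirely"


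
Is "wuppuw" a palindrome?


Word: "wuppuw"
Reversed: "wuppuw"
Forward == Backward? wuppuw == wuppuw
Palindrome = Yes


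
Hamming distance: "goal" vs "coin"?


Comparing character by character (same length = 4):
  Pos 0: 'g' vs 'c' !=
  Pos 1: 'o' vs 'o' =
  Pos 2: 'a' vs 'i' !=
  Pos 3: 'l' vs 'n' !=
Hamming distance = 3


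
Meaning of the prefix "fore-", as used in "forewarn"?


Prefix: fore-
As in: forewarn -> fore- + warn
Meaning = before


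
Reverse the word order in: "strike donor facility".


Original: "strike donor facility"
Words (1..n): strike | donor | facility
Reversed (n..1): facility | donor | strike
Result = "facility donor strike"


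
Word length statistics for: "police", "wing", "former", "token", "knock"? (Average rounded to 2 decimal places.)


Lengths: "police"=6, "wing"=4, "former"=6, "token"=5, "knock"=5
Sum = 26, Count = 5
Average = 26/5 = 5.20
= avg=5.20, min=4, max=6


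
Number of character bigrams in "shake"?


Word: "shake" (length 5)
Number of 2-grams = length - 2 + 1 = 5 - 2 + 1
= 4


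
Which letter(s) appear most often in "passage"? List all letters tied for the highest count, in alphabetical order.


Word: "passage"
Letter counts:
  'a': 2
  'e': 1
  'g': 1
  'p': 1
  's': 2
Maximum count = 2
Most frequent = 'a', 's' (2 times each)


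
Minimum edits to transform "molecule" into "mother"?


Word 1: "molecule" (length 8)
Word 2: "mother" (length 6)
One optimal edit sequence (insert/delete/substitute each cost 1):
  1. keep 'm'
  2. keep 'o'
  3. delete 'l'  (+1)
  4. delete 'e'  (+1)
  5. substitute 'c' -> 't'  (+1)
  6. substitute 'u' -> 'h'  (+1)
  7. substitute 'l' -> 'e'  (+1)
  8. substitute 'e' -> 'r'  (+1)
Total edit operations: 6
Edit distance = 6


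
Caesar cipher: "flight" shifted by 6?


Word: "flight"
Shift: 6
Each letter → (letter + shift) mod 26:
  'f' (5) + 6 = 11 → 'l'
  'l' (11) + 6 = 17 → 'r'
  'i' (8) + 6 = 14 → 'o'
  'g' (6) + 6 = 12 → 'm'
  'h' (7) + 6 = 13 → 'n'
  't' (19) + 6 = 25 → 'z'
Result = "lromnz"


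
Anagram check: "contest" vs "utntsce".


Word 1: "contest" → sorted: cenostt
Word 2: "utntsce" → sorted: censttu
Same letters? cenostt != censttu
Anagram = No


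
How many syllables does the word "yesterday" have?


Word: "yesterday"
Syllable breakdown: yes | ter | day
Counting: 3 parts
= 3 syllables


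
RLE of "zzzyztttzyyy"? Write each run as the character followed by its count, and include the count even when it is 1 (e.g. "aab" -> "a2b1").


String: "zzzyztttzyyy"
Scanning for consecutive runs:
  'z' x 3
  'y' x 1
  'z' x 1
  't' x 3
  'z' x 1
  'y' x 3
RLE = "z3y1z1t3z1y3"


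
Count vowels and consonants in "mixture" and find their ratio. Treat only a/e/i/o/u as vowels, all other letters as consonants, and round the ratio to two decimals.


Word: "mixture"
Vowels (a,e,i,o,u): 3
Consonants: 4
Ratio = 3/4
= 0.75


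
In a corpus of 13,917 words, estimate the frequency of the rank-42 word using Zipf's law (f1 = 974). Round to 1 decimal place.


Zipf's law: f(r) = f(1) / r
f(1) = 974
f(42) = 974 / 42
= 23.2 occurrences


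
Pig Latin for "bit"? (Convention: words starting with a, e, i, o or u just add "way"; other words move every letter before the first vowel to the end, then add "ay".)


Word: "bit"
Starts with consonant(s) → move to end, add 'ay'
Consonant cluster: "b"
Pig Latin = "itbay"


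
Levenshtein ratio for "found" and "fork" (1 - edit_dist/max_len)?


Word 1: "found" (length 5)
Word 2: "fork" (length 4)
One optimal edit sequence:
  1. keep 'f'
  2. keep 'o'
  3. delete 'u'  (+1)
  4. substitute 'n' -> 'r'  (+1)
  5. substitute 'd' -> 'k'  (+1)
Edit distance = 3
Max length = max(5, 4) = 5
Similarity = 1 - 3/5
= 0.4000


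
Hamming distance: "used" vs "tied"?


Comparing character by character (same length = 4):
  Pos 0: 'u' vs 't' !=
  Pos 1: 's' vs 'i' !=
  Pos 2: 'e' vs 'e' =
  Pos 3: 'd' vs 'd' =
Hamming distance = 2


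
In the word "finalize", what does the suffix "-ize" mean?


Suffix: -ize
Example: finalize (final + -ize)
Meaning = to make


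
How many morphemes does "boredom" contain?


Word: "boredom"
Morphemes: bore + -dom
Each morpheme carries meaning
= 2 morphemes


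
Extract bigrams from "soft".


Word: "soft" (length 4)
Number of bigrams = 4 - 2 + 1 = 3
  Position 0: "so"
  Position 1: "of"
  Position 2: "ft"
Bigrams = "so", "of", "ft"


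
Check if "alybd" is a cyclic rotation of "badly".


Word: "badly", Candidate: "alybd"
Method: check if candidate is substring of word+word
"badlybadly" contains "alybd"? No
Is rotation = No


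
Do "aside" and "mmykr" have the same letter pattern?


Pattern of "aside": [0, 1, 2, 3, 4]
Pattern of "mmykr": [0, 0, 1, 2, 3]
Patterns do not match
Same pattern = No


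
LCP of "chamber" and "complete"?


Word 1: "chamber"
Word 2: "complete"
Comparing from start:
  Pos 0: 'c' == 'c'
  Pos 1: 'h' != 'o' (stop)
LCP = "c" (length 1)


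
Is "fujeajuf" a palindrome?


Word: "fujeajuf"
Reversed: "fujaejuf"
Forward == Backward? fujeajuf != fujaejuf
Palindrome = No


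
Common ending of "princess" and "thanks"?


Word 1: "princess"
Word 2: "thanks"
Comparing from end:
  Pos -1: 's' == 's'
  Pos -2: 's' != 'k' (stop)
LCS = "s" (length 1)


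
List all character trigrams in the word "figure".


Word: "figure" (length 6)
Number of trigrams = 6 - 3 + 1 = 4
  Position 0: "fig"
  Position 1: "igu"
  Position 2: "gur"
  Position 3: "ure"
Trigrams = "fig", "igu", "gur", "ure"


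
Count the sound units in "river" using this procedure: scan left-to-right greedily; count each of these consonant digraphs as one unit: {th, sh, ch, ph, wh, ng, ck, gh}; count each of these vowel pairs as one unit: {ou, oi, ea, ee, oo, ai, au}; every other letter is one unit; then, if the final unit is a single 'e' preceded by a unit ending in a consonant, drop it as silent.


Word: "river" (5 letters)
Left-to-right scan:
  1. 'r' (letter)
  2. 'i' (letter)
  3. 'v' (letter)
  4. 'e' (letter)
  5. 'r' (letter)
Units from scan: 5
Sound units = 5 units


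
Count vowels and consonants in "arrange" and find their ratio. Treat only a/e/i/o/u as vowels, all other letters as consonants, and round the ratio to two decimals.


Word: "arrange"
Vowels (a,e,i,o,u): 3
Consonants: 4
Ratio = 3/4
= 0.75


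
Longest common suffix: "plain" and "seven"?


Word 1: "plain"
Word 2: "seven"
Comparing from end:
  Pos -1: 'n' == 'n'
  Pos -2: 'i' != 'e' (stop)
LCS = "n" (length 1)


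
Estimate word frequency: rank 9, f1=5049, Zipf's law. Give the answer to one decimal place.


Zipf's law: f(r) = f(1) / r
f(1) = 5049
f(9) = 5049 / 9
= 561.0 occurrences


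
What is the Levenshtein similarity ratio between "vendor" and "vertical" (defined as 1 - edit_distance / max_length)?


Word 1: "vendor" (length 6)
Word 2: "vertical" (length 8)
One optimal edit sequence:
  1. keep 'v'
  2. keep 'e'
  3. insert 'r'  (+1)
  4. insert 't'  (+1)
  5. substitute 'n' -> 'i'  (+1)
  6. substitute 'd' -> 'c'  (+1)
  7. substitute 'o' -> 'a'  (+1)
  8. substitute 'r' -> 'l'  (+1)
Edit distance = 6
Max length = max(6, 8) = 8
Similarity = 1 - 6/8
= 0.2500


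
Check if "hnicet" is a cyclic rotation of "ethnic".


Word: "ethnic", Candidate: "hnicet"
Method: check if candidate is substring of word+word
"ethnicethnic" contains "hnicet"? Yes
Is rotation = Yes


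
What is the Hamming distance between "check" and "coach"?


Comparing character by character (same length = 5):
  Pos 0: 'c' vs 'c' =
  Pos 1: 'h' vs 'o' !=
  Pos 2: 'e' vs 'a' !=
  Pos 3: 'c' vs 'c' =
  Pos 4: 'k' vs 'h' !=
Hamming distance = 3


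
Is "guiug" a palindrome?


Word: "guiug"
Reversed: "guiug"
Forward == Backward? guiug == guiug
Palindrome = Yes


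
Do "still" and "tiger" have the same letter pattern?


Pattern of "still": [0, 1, 2, 3, 3]
Pattern of "tiger": [0, 1, 2, 3, 4]
Patterns do not match
Same pattern = No


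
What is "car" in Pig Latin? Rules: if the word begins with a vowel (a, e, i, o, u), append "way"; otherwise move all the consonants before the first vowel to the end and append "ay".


Word: "car"
Starts with consonant(s) → move to end, add 'ay'
Consonant cluster: "c"
Pig Latin = "arcay"


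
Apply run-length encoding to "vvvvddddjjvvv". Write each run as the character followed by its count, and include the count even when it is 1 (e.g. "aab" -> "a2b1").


String: "vvvvddddjjvvv"
Scanning for consecutive runs:
  'v' x 4
  'd' x 4
  'j' x 2
  'v' x 3
RLE = "v4d4j2v3"


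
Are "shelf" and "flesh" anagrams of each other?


Word 1: "shelf" → sorted: efhls
Word 2: "flesh" → sorted: efhls
Same letters? efhls == efhls
Anagram = Yes


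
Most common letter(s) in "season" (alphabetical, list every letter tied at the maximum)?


Word: "season"
Letter counts:
  'a': 1
  'e': 1
  'n': 1
  'o': 1
  's': 2
Maximum count = 2
Most frequent = 's' (2 times each)


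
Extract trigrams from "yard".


Word: "yard" (length 4)
Number of trigrams = 4 - 3 + 1 = 2
  Position 0: "yar"
  Position 1: "ard"
Trigrams = "yar", "ard"


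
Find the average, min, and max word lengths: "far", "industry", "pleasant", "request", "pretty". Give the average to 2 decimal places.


Lengths: "far"=3, "industry"=8, "pleasant"=8, "request"=7, "pretty"=6
Sum = 32, Count = 5
Average = 32/5 = 6.40
= avg=6.40, min=3, max=8


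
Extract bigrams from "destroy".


Word: "destroy" (length 7)
Number of bigrams = 7 - 2 + 1 = 6
  Position 0: "de"
  Position 1: "es"
  Position 2: "st"
  Position 3: "tr"
  Position 4: "ro"
  Position 5: "oy"
Bigrams = "de", "es", "st", "tr", "ro", "oy"


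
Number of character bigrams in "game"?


Word: "game" (length 4)
Number of 2-grams = length - 2 + 1 = 4 - 2 + 1
= 3
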